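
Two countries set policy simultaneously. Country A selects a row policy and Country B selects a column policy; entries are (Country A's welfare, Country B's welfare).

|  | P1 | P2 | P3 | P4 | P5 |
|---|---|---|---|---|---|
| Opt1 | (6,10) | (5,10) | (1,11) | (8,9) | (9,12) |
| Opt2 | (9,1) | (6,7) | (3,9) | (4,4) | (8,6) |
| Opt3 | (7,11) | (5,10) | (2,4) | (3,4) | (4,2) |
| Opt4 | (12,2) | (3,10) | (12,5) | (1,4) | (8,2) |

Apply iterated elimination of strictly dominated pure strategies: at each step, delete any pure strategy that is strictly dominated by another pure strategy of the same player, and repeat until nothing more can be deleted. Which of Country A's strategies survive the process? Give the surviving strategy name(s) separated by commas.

Country A's strategy Opt3 is strictly dominated by Opt2 (P1: 9>7, P2: 6>5, P3: 3>2, P4: 4>3, P5: 8>4) and is removed.
Column P1 is eliminated: P3 beats it against every remaining row (Opt1: 11>10, Opt2: 9>1, Opt4: 5>2).
Country B's strategy P4 is strictly dominated by P2 (Opt1: 10>9, Opt2: 7>4, Opt4: 10>4) and is removed.
Among the remaining strategies, none is strictly dominated by another pure strategy of the same player, so the elimination stops.
Surviving strategies — Country A: {Opt1, Opt2, Opt4}; Country B: {P2, P3, P5}.

Opt1, Opt2, Opt4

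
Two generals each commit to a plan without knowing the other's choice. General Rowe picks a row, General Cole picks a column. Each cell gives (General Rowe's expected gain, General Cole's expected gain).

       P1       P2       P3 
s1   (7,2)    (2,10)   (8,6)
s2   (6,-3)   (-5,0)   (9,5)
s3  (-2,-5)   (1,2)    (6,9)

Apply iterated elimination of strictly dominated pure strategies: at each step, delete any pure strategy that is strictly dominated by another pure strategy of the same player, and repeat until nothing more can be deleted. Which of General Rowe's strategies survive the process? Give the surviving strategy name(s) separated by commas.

s1, s2

General Rowe's strategy s3 is strictly dominated by s1 (P1: 7>-2, P2: 2>1, P3: 8>6) and is removed.
For General Cole, P2 strictly dominates P1 on the remaining rows (s1: 10>2, s2: 0>-3); eliminate P1.
Among the remaining strategies, none is strictly dominated by another pure strategy of the same player, so the elimination stops.
Surviving strategies — General Rowe: {s1, s2}; General Cole: {P2, P3}.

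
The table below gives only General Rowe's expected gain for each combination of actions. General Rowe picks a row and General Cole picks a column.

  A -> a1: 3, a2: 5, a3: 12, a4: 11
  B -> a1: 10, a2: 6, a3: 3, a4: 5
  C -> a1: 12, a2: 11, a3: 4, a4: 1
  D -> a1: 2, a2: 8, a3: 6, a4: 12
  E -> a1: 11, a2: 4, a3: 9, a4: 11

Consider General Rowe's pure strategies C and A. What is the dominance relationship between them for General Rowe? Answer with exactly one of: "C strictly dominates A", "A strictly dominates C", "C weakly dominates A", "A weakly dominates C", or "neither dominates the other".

neither dominates the other

Compare C to A across each opponent action: a1: 12>3, a2: 11>5, a3: 4<12, a4: 1<11.
C does better at a1, a2 but worse at a3, a4; neither strategy dominates the other.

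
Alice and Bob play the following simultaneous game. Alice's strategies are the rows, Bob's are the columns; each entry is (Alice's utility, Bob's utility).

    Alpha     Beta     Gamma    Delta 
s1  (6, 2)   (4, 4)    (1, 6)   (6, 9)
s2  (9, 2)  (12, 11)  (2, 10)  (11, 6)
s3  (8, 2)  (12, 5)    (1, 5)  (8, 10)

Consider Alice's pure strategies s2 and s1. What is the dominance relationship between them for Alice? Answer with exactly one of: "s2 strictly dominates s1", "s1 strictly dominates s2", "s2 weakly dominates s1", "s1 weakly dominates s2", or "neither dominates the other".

s2's payoffs vs s1's, by Bob's action — Alpha: 9>6, Beta: 12>4, Gamma: 2>1, Delta: 11>6.
Every comparison favours s2, so s2 strictly dominates s1.

s2 strictly dominates s1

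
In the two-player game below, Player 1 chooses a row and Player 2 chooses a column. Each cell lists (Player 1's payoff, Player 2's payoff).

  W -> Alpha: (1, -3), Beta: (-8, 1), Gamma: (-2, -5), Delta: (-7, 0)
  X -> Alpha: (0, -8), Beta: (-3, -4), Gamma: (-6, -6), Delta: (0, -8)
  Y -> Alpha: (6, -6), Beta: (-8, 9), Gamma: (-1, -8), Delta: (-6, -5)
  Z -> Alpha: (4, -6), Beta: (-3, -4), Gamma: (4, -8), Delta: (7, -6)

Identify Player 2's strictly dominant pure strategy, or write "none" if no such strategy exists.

Beta vs Alpha: W: 1>-3, X: -4>-8, Y: 9>-6, Z: -4>-6.
Beta vs Gamma: W: 1>-5, X: -4>-6, Y: 9>-8, Z: -4>-8.
Beta vs Delta: W: 1>0, X: -4>-8, Y: 9>-5, Z: -4>-6.
Beta strictly beats every other strategy against every opponent action, so it is strictly dominant.

Beta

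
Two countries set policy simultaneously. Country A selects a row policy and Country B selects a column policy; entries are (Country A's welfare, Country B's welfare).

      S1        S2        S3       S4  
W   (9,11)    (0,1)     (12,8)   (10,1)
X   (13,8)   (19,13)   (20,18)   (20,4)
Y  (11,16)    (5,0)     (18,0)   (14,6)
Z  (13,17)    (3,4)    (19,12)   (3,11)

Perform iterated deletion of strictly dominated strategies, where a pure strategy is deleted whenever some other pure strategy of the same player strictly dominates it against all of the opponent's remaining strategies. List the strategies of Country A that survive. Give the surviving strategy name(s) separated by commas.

Row W is eliminated: X beats it against every remaining column (S1: 13>9, S2: 19>0, S3: 20>12, S4: 20>10).
Row Y is eliminated: X beats it against every remaining column (S1: 13>11, S2: 19>5, S3: 20>18, S4: 20>14).
Country B's strategy S2 is strictly dominated by S3 (X: 18>13, Z: 12>4) and is removed.
Country B's strategy S4 is strictly dominated by S1 (X: 8>4, Z: 17>11) and is removed.
Among the remaining strategies, none is strictly dominated by another pure strategy of the same player, so the elimination stops.
Surviving strategies — Country A: {X, Z}; Country B: {S1, S3}.

X, Z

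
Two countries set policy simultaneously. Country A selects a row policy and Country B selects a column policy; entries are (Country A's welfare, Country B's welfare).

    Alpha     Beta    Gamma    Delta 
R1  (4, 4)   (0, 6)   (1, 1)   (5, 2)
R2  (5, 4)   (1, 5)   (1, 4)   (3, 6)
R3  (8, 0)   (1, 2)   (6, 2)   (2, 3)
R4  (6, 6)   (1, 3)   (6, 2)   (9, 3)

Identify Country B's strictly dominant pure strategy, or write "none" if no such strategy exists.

Alpha fails to dominate Beta at R1 (4<6).
Beta fails to dominate Alpha at R4 (3<6).
Gamma fails to dominate Alpha at R1 (1<4).
Delta fails to dominate Alpha at R1 (2<4).
No single strategy dominates all the others.

none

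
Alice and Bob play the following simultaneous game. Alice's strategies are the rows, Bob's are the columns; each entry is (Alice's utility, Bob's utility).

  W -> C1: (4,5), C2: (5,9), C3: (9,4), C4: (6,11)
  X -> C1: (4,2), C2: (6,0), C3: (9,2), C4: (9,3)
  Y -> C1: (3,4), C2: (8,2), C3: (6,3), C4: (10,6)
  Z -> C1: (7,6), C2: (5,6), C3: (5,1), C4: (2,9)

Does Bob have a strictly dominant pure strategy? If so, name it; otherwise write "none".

C4 vs C1: W: 11>5, X: 3>2, Y: 6>4, Z: 9>6.
C4 vs C2: W: 11>9, X: 3>0, Y: 6>2, Z: 9>6.
C4 vs C3: W: 11>4, X: 3>2, Y: 6>3, Z: 9>1.
C4 strictly beats every other strategy against every opponent action, so it is strictly dominant.

C4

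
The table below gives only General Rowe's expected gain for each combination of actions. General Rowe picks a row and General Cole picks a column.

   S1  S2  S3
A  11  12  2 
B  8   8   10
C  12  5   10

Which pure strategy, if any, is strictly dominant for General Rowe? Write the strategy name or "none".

none

A fails to dominate B at S3 (2<10).
B fails to dominate A at S1 (8<11).
C fails to dominate A at S2 (5<12).
No single strategy dominates all the others.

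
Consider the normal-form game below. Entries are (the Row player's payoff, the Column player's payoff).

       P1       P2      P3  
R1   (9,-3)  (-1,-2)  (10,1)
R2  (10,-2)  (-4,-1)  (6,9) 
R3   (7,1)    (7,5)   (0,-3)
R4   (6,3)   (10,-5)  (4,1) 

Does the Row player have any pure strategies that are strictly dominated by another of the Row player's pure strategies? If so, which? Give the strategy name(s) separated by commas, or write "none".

Nothing dominates R1: R2 at P2 (-1>-4); R3 at P1 (9>7); R4 at P1 (9>6).
R2: no other strategy beats it everywhere (R1 at P1 (10>9); R3 at P1 (10>7); R4 at P1 (10>6)).
Nothing dominates R3: R1 at P2 (7>-1); R2 at P2 (7>-4); R4 at P1 (7>6).
R4: no other strategy beats it everywhere (R1 at P2 (10>-1); R2 at P2 (10>-4); R3 at P2 (10>7)).

none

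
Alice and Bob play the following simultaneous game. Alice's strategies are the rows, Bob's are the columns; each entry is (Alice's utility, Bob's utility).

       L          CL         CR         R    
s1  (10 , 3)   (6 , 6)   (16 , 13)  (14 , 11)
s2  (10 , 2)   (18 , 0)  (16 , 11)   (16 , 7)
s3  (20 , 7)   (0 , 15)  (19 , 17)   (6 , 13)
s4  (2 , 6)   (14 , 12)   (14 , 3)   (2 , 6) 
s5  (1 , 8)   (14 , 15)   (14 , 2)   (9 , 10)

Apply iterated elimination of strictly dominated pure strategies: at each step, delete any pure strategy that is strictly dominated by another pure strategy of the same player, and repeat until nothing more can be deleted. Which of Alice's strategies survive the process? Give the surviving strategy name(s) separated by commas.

For Alice, s2 strictly dominates s4 on the remaining columns (L: 10>2, CL: 18>14, CR: 16>14, R: 16>2); eliminate s4.
Row s5 is eliminated: s2 beats it against every remaining column (L: 10>1, CL: 18>14, CR: 16>14, R: 16>9).
Column L is eliminated: CR beats it against every remaining row (s1: 13>3, s2: 11>2, s3: 17>7).
Column CL is eliminated: CR beats it against every remaining row (s1: 13>6, s2: 11>0, s3: 17>15).
For Bob, CR strictly dominates R on the remaining rows (s1: 13>11, s2: 11>7, s3: 17>13); eliminate R.
Alice's strategy s1 is strictly dominated by s3 (CR: 19>16) and is removed.
Row s2 is eliminated: s3 beats it against every remaining column (CR: 19>16).
Among the remaining strategies, none is strictly dominated by another pure strategy of the same player, so the elimination stops.
Surviving strategies — Alice: {s3}; Bob: {CR}.

s3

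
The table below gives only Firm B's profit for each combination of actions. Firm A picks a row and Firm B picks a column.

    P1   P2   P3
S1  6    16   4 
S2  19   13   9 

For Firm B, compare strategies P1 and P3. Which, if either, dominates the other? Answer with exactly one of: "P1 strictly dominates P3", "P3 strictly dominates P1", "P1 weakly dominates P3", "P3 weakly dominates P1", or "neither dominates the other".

Compare P1 to P3 across each choice by Firm A: S1: 6>4, S2: 19>9.
Every comparison favours P1, so P1 strictly dominates P3.

P1 strictly dominates P3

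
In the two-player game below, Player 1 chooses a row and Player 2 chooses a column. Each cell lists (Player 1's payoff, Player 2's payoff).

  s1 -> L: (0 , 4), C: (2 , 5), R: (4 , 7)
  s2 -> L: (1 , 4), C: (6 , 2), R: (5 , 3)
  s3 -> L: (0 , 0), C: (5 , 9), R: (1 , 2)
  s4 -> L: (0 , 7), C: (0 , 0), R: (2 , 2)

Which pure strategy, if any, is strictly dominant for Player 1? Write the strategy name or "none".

s2 vs s1: L: 1>0, C: 6>2, R: 5>4.
s2 vs s3: L: 1>0, C: 6>5, R: 5>1.
s2 vs s4: L: 1>0, C: 6>0, R: 5>2.
s2 strictly beats every other strategy against every opponent action, so it is strictly dominant.

s2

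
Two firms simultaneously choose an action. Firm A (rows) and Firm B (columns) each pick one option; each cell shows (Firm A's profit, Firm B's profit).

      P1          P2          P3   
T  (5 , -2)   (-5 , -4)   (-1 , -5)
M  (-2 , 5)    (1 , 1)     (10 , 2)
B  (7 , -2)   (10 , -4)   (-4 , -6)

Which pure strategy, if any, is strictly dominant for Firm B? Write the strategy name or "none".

P1

P1 vs P2: T: -2>-4, M: 5>1, B: -2>-4.
P1 vs P3: T: -2>-5, M: 5>2, B: -2>-6.
P1 strictly beats every other strategy against every opponent action, so it is strictly dominant.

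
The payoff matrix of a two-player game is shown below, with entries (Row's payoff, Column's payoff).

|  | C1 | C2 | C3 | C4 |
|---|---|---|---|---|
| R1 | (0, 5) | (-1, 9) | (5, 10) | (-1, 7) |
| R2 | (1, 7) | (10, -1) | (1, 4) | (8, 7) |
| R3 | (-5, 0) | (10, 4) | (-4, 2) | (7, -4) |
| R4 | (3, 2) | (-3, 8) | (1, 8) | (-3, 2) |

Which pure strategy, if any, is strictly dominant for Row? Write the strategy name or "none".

none

R1 fails to dominate R2 at C1 (0<1).
R2 fails to dominate R1 at C3 (1<5).
R3 fails to dominate R1 at C1 (-5<0).
R4 fails to dominate R1 at C2 (-3<-1).
No single strategy dominates all the others.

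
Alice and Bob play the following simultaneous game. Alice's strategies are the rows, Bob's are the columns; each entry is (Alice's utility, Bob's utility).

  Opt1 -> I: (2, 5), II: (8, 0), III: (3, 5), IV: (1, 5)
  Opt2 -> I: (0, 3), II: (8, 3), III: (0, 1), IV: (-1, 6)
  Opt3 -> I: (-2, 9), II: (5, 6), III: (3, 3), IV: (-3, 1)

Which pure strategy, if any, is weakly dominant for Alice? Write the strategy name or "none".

Opt1

Opt1 vs Opt2: I: 2>0, II: 8=8, III: 3>0, IV: 1>-1.
Opt1 vs Opt3: I: 2>-2, II: 8>5, III: 3=3, IV: 1>-3.
Opt1 is at least as good as every other strategy against every opponent action, so it is weakly dominant.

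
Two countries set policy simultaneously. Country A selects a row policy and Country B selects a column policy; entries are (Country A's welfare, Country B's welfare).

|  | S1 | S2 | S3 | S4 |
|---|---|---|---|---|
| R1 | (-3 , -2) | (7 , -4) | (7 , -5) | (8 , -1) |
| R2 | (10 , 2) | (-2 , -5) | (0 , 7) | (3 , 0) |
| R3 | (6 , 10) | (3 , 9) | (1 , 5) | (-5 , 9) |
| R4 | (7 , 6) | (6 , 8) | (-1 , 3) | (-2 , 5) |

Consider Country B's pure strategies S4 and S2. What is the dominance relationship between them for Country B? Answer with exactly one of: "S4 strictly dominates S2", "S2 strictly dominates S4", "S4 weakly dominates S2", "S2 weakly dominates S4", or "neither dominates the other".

Compare S4 to S2 across each opponent action: R1: -1>-4, R2: 0>-5, R3: 9=9, R4: 5<8.
S4 does better at R1, R2 but worse at R4; neither strategy dominates the other.

neither dominates the other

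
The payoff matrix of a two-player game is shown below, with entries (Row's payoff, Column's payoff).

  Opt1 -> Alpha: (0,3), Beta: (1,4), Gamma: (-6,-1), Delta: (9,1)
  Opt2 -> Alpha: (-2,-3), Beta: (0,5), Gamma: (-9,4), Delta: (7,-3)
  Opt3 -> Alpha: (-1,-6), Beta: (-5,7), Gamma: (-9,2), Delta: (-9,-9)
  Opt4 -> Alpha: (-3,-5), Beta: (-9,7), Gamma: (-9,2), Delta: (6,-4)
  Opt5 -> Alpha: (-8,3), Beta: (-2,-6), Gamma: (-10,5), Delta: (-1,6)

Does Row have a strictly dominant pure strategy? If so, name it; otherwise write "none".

Opt1 vs Opt2: Alpha: 0>-2, Beta: 1>0, Gamma: -6>-9, Delta: 9>7.
Opt1 vs Opt3: Alpha: 0>-1, Beta: 1>-5, Gamma: -6>-9, Delta: 9>-9.
Opt1 vs Opt4: Alpha: 0>-3, Beta: 1>-9, Gamma: -6>-9, Delta: 9>6.
Opt1 vs Opt5: Alpha: 0>-8, Beta: 1>-2, Gamma: -6>-10, Delta: 9>-1.
Opt1 strictly beats every other strategy against every opponent action, so it is strictly dominant.

Opt1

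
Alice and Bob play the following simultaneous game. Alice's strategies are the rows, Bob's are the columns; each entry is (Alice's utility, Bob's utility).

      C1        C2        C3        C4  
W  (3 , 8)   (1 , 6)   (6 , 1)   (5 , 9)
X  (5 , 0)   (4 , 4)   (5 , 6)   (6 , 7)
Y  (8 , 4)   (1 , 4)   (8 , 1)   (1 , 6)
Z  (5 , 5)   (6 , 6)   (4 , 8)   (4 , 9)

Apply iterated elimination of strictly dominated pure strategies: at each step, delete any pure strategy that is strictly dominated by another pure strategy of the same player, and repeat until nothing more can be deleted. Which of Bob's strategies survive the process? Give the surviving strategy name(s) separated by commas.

For Bob, C4 strictly dominates C1 on the remaining rows (W: 9>8, X: 7>0, Y: 6>4, Z: 9>5); eliminate C1.
For Bob, C4 strictly dominates C2 on the remaining rows (W: 9>6, X: 7>4, Y: 6>4, Z: 9>6); eliminate C2.
Alice's strategy Z is strictly dominated by W (C3: 6>4, C4: 5>4) and is removed.
Column C3 is eliminated: C4 beats it against every remaining row (W: 9>1, X: 7>6, Y: 6>1).
Alice's strategy W is strictly dominated by X (C4: 6>5) and is removed.
Row Y is eliminated: X beats it against every remaining column (C4: 6>1).
Among the remaining strategies, none is strictly dominated by another pure strategy of the same player, so the elimination stops.
Surviving strategies — Alice: {X}; Bob: {C4}.

C4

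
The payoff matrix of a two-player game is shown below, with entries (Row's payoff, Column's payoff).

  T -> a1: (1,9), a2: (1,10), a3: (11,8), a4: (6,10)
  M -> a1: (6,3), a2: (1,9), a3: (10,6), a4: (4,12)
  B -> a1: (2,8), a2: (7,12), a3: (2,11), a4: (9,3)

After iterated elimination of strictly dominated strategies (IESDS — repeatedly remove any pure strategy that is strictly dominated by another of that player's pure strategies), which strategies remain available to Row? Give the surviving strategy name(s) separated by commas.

B

Column a1 is eliminated: a2 beats it against every remaining row (T: 10>9, M: 9>3, B: 12>8).
Column's strategy a3 is strictly dominated by a2 (T: 10>8, M: 9>6, B: 12>11) and is removed.
For Row, B strictly dominates T on the remaining columns (a2: 7>1, a4: 9>6); eliminate T.
Row M is eliminated: B beats it against every remaining column (a2: 7>1, a4: 9>4).
Column a4 is eliminated: a2 beats it against every remaining row (B: 12>3).
Among the remaining strategies, none is strictly dominated by another pure strategy of the same player, so the elimination stops.
Surviving strategies — Row: {B}; Column: {a2}.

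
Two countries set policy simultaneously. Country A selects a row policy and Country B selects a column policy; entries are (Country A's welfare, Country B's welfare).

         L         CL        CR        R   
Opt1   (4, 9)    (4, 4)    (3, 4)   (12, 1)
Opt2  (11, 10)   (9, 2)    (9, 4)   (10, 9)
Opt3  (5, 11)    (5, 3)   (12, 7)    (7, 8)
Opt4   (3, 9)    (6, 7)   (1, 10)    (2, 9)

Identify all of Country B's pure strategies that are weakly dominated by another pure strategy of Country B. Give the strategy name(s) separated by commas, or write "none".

CL, R

L is not dominated — it holds its own against CL at Opt1 (9>4); CR at Opt1 (9>4); R at Opt1 (9>1).
CL: dominated, since L does at least as well everywhere (Opt1: 9>4, Opt2: 10>2, Opt3: 11>3, Opt4: 9>7).
CR: no other strategy beats it everywhere (L at Opt4 (10>9); CL at Opt2 (4>2); R at Opt1 (4>1)).
R is weakly dominated by L (Opt1: 9>1, Opt2: 10>9, Opt3: 11>8, Opt4: 9=9).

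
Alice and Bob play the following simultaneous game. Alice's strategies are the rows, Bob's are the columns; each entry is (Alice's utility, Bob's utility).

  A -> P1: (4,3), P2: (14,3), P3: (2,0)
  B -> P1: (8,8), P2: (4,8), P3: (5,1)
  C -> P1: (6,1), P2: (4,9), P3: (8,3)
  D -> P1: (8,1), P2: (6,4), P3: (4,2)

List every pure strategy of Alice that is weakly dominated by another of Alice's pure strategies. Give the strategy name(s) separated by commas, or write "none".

A is not dominated — it holds its own against B at P2 (14>4); C at P2 (14>4); D at P2 (14>6).
B: no other strategy beats it everywhere (A at P1 (8>4); C at P1 (8>6); D at P3 (5>4)).
Nothing dominates C: A at P1 (6>4); B at P3 (8>5); D at P3 (8>4).
D: no other strategy beats it everywhere (A at P1 (8>4); B at P2 (6>4); C at P1 (8>6)).

none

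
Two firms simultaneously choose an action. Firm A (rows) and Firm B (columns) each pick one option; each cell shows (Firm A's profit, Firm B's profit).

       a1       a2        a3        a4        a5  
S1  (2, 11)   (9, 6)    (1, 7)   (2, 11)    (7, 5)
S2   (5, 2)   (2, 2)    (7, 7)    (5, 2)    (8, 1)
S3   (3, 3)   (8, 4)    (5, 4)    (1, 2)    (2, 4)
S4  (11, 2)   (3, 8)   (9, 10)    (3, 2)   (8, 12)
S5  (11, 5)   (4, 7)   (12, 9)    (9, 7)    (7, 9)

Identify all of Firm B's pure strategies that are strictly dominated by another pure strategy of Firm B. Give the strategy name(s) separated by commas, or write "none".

none

a1 is not dominated — it holds its own against a2 at S1 (11>6); a3 at S1 (11>7); a4 at S1 (11=11); a5 at S1 (11>5).
a2: no other strategy beats it everywhere (a1 at S2 (2=2); a3 at S3 (4=4); a4 at S2 (2=2); a5 at S1 (6>5)).
a3: no other strategy beats it everywhere (a1 at S2 (7>2); a2 at S1 (7>6); a4 at S2 (7>2); a5 at S1 (7>5)).
a4: no other strategy beats it everywhere (a1 at S1 (11=11); a2 at S1 (11>6); a3 at S1 (11>7); a5 at S1 (11>5)).
a5 is not dominated — it holds its own against a1 at S3 (4>3); a2 at S3 (4=4); a3 at S3 (4=4); a4 at S3 (4>2).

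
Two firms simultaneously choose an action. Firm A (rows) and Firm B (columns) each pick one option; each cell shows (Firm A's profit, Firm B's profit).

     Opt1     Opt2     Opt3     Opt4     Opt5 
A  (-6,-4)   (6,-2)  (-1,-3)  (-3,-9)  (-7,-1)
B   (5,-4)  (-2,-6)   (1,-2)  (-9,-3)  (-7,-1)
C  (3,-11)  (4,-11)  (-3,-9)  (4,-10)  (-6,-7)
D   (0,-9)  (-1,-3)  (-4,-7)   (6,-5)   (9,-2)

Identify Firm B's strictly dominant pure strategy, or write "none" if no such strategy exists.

Opt5 vs Opt1: A: -1>-4, B: -1>-4, C: -7>-11, D: -2>-9.
Opt5 vs Opt2: A: -1>-2, B: -1>-6, C: -7>-11, D: -2>-3.
Opt5 vs Opt3: A: -1>-3, B: -1>-2, C: -7>-9, D: -2>-7.
Opt5 vs Opt4: A: -1>-9, B: -1>-3, C: -7>-10, D: -2>-5.
Opt5 strictly beats every other strategy against every opponent action, so it is strictly dominant.

Opt5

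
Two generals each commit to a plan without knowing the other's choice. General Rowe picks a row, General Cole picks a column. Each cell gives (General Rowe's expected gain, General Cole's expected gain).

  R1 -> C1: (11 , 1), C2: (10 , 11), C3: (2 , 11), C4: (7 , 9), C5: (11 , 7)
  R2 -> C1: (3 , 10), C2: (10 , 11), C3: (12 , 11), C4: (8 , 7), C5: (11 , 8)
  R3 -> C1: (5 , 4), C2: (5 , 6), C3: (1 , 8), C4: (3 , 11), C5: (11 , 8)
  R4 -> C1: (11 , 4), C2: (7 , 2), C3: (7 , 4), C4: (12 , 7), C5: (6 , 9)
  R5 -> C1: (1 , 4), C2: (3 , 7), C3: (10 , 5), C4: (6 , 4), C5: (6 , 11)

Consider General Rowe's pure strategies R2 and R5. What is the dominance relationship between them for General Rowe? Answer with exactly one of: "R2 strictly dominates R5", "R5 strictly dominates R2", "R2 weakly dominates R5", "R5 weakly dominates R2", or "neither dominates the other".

R2 strictly dominates R5

R2's payoffs vs R5's, by General Cole's action — C1: 3>1, C2: 10>3, C3: 12>10, C4: 8>6, C5: 11>6.
Every comparison favours R2, so R2 strictly dominates R5.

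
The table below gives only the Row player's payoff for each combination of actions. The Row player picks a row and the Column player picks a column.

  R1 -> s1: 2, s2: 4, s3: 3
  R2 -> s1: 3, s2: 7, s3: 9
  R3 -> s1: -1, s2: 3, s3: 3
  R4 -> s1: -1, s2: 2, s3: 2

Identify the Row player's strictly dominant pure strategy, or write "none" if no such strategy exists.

R2 vs R1: s1: 3>2, s2: 7>4, s3: 9>3.
R2 vs R3: s1: 3>-1, s2: 7>3, s3: 9>3.
R2 vs R4: s1: 3>-1, s2: 7>2, s3: 9>2.
R2 strictly beats every other strategy against every opponent action, so it is strictly dominant.

R2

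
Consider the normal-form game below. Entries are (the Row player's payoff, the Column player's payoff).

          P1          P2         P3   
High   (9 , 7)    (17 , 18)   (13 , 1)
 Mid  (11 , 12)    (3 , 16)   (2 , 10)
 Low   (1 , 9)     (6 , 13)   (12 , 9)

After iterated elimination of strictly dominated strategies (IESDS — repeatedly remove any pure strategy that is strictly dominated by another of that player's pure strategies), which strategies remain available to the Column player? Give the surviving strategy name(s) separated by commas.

Row Low is eliminated: High beats it against every remaining column (P1: 9>1, P2: 17>6, P3: 13>12).
For the Column player, P2 strictly dominates P1 on the remaining rows (High: 18>7, Mid: 16>12); eliminate P1.
Row Mid is eliminated: High beats it against every remaining column (P2: 17>3, P3: 13>2).
For the Column player, P2 strictly dominates P3 on the remaining rows (High: 18>1); eliminate P3.
Among the remaining strategies, none is strictly dominated by another pure strategy of the same player, so the elimination stops.
Surviving strategies — the Row player: {High}; the Column player: {P2}.

P2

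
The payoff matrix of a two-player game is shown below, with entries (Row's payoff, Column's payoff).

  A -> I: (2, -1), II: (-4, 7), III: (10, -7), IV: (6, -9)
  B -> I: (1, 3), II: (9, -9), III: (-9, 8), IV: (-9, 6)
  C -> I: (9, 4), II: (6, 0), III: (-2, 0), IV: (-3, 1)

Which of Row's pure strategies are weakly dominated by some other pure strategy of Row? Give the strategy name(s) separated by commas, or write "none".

Nothing dominates A: B at I (2>1); C at III (10>-2).
B is not dominated — it holds its own against A at II (9>-4); C at II (9>6).
Nothing dominates C: A at I (9>2); B at I (9>1).

none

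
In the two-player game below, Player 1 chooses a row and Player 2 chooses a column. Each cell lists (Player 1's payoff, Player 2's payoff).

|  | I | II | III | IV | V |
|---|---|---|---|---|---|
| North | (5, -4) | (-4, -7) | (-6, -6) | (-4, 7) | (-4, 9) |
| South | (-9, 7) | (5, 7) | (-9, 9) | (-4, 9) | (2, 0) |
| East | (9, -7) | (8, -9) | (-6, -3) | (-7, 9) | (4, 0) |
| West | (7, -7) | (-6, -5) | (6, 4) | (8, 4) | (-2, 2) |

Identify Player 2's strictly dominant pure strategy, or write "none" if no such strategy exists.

I fails to dominate II at South (7=7).
II fails to dominate I at North (-7<-4).
III fails to dominate I at North (-6<-4).
IV fails to dominate III at South (9=9).
V fails to dominate I at South (0<7).
No single strategy dominates all the others.

none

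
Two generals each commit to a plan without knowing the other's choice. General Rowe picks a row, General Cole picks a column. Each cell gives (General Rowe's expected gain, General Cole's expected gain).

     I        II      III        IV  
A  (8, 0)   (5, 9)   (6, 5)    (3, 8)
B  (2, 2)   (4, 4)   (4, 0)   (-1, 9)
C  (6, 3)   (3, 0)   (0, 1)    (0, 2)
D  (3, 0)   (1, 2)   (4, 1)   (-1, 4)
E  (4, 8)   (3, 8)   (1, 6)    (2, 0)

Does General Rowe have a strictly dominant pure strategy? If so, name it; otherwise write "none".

A

A vs B: I: 8>2, II: 5>4, III: 6>4, IV: 3>-1.
A vs C: I: 8>6, II: 5>3, III: 6>0, IV: 3>0.
A vs D: I: 8>3, II: 5>1, III: 6>4, IV: 3>-1.
A vs E: I: 8>4, II: 5>3, III: 6>1, IV: 3>2.
A strictly beats every other strategy against every opponent action, so it is strictly dominant.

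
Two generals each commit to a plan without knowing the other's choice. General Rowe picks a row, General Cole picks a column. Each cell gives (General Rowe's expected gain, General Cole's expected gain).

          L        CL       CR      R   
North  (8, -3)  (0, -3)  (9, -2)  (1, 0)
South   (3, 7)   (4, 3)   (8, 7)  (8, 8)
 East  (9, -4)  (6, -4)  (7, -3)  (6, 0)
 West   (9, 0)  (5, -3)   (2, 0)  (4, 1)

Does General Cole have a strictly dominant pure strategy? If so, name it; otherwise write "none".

R vs L: North: 0>-3, South: 8>7, East: 0>-4, West: 1>0.
R vs CL: North: 0>-3, South: 8>3, East: 0>-4, West: 1>-3.
R vs CR: North: 0>-2, South: 8>7, East: 0>-3, West: 1>0.
R strictly beats every other strategy against every opponent action, so it is strictly dominant.

R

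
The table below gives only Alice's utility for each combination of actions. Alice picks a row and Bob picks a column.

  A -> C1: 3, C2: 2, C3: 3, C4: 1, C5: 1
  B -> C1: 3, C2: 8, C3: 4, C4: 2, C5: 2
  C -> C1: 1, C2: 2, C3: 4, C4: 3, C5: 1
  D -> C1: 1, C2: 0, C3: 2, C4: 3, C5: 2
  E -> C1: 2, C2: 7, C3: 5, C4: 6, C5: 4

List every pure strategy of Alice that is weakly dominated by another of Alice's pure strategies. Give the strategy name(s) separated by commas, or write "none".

A, C, D

B weakly dominates A — C1: 3=3, C2: 8>2, C3: 4>3, C4: 2>1, C5: 2>1.
B is not dominated — it holds its own against A at C2 (8>2); C at C1 (3>1); D at C1 (3>1); E at C1 (3>2).
C is weakly dominated by E (C1: 2>1, C2: 7>2, C3: 5>4, C4: 6>3, C5: 4>1).
E weakly dominates D — C1: 2>1, C2: 7>0, C3: 5>2, C4: 6>3, C5: 4>2.
E is not dominated — it holds its own against A at C2 (7>2); B at C3 (5>4); C at C1 (2>1); D at C1 (2>1).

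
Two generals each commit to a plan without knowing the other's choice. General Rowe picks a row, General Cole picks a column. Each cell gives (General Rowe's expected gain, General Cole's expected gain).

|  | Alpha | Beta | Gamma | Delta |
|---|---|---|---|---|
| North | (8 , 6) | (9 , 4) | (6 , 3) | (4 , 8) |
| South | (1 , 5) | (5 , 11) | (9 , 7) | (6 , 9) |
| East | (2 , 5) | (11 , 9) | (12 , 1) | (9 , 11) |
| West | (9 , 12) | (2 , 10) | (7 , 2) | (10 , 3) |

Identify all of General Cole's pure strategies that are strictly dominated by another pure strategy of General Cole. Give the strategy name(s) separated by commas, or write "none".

Alpha: no other strategy beats it everywhere (Beta at North (6>4); Gamma at North (6>3); Delta at West (12>3)).
Beta: no other strategy beats it everywhere (Alpha at South (11>5); Gamma at North (4>3); Delta at South (11>9)).
Beta strictly dominates Gamma — North: 4>3, South: 11>7, East: 9>1, West: 10>2.
Delta is not dominated — it holds its own against Alpha at North (8>6); Beta at North (8>4); Gamma at North (8>3).

Gamma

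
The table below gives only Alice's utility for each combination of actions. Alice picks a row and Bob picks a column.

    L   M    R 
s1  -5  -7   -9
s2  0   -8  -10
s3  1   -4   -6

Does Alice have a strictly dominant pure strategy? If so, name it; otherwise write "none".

s3 vs s1: L: 1>-5, M: -4>-7, R: -6>-9.
s3 vs s2: L: 1>0, M: -4>-8, R: -6>-10.
s3 strictly beats every other strategy against every opponent action, so it is strictly dominant.

s3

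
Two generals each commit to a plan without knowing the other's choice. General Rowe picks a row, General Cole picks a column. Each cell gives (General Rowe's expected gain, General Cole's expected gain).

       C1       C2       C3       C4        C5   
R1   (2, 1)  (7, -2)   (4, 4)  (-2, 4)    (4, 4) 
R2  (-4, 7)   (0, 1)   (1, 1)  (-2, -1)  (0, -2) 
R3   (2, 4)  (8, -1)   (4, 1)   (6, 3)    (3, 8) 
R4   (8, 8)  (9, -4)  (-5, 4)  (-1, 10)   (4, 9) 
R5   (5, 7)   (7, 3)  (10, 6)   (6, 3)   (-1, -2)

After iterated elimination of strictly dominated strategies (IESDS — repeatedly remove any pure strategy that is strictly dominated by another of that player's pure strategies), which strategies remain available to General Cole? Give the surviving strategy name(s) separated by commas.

C1, C3, C4, C5

For General Rowe, R3 strictly dominates R2 on the remaining columns (C1: 2>-4, C2: 8>0, C3: 4>1, C4: 6>-2, C5: 3>0); eliminate R2.
For General Cole, C1 strictly dominates C2 on the remaining rows (R1: 1>-2, R3: 4>-1, R4: 8>-4, R5: 7>3); eliminate C2.
Among the remaining strategies, none is strictly dominated by another pure strategy of the same player, so the elimination stops.
Surviving strategies — General Rowe: {R1, R3, R4, R5}; General Cole: {C1, C3, C4, C5}.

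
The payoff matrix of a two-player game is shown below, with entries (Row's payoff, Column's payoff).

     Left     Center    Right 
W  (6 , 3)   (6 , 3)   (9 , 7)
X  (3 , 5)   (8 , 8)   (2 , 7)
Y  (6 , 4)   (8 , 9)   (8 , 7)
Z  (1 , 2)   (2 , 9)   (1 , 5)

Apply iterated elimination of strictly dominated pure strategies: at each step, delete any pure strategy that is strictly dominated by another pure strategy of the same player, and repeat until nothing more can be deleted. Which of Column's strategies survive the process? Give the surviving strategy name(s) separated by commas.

Center, Right

For Row, W strictly dominates Z on the remaining columns (Left: 6>1, Center: 6>2, Right: 9>1); eliminate Z.
Column's strategy Left is strictly dominated by Right (W: 7>3, X: 7>5, Y: 7>4) and is removed.
Among the remaining strategies, none is strictly dominated by another pure strategy of the same player, so the elimination stops.
Surviving strategies — Row: {W, X, Y}; Column: {Center, Right}.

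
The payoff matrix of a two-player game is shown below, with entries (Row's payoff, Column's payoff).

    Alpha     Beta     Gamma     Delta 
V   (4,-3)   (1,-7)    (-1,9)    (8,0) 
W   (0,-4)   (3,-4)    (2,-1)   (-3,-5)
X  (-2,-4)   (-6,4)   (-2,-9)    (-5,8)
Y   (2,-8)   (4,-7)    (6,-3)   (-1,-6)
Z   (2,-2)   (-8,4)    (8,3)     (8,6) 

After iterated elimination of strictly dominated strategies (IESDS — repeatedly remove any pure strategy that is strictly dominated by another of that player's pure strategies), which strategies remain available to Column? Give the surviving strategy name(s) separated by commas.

Gamma, Delta

Row's strategy W is strictly dominated by Y (Alpha: 2>0, Beta: 4>3, Gamma: 6>2, Delta: -1>-3) and is removed.
Row's strategy X is strictly dominated by V (Alpha: 4>-2, Beta: 1>-6, Gamma: -1>-2, Delta: 8>-5) and is removed.
Column's strategy Alpha is strictly dominated by Gamma (V: 9>-3, Y: -3>-8, Z: 3>-2) and is removed.
Column's strategy Beta is strictly dominated by Delta (V: 0>-7, Y: -6>-7, Z: 6>4) and is removed.
For Row, Z strictly dominates Y on the remaining columns (Gamma: 8>6, Delta: 8>-1); eliminate Y.
Among the remaining strategies, none is strictly dominated by another pure strategy of the same player, so the elimination stops.
Surviving strategies — Row: {V, Z}; Column: {Gamma, Delta}.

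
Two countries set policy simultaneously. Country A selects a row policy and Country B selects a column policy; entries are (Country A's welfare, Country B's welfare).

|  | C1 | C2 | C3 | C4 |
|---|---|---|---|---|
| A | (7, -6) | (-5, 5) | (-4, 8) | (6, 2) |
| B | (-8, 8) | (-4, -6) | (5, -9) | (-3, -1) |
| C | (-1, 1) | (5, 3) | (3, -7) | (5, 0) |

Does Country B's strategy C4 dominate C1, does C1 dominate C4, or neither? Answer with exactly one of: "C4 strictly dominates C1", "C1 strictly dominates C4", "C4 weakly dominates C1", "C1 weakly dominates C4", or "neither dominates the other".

Compare C4 to C1 across each choice by Country A: A: 2>-6, B: -1<8, C: 0<1.
C4 does better at A but worse at B, C; neither strategy dominates the other.

neither dominates the other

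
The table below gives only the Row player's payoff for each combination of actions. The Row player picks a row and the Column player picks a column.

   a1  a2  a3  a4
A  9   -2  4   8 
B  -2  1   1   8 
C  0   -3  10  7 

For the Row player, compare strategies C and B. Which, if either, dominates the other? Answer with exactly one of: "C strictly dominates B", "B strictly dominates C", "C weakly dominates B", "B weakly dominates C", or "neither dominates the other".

neither dominates the other

C's payoffs vs B's, by the Column player's action — a1: 0>-2, a2: -3<1, a3: 10>1, a4: 7<8.
C does better at a1, a3 but worse at a2, a4; neither strategy dominates the other.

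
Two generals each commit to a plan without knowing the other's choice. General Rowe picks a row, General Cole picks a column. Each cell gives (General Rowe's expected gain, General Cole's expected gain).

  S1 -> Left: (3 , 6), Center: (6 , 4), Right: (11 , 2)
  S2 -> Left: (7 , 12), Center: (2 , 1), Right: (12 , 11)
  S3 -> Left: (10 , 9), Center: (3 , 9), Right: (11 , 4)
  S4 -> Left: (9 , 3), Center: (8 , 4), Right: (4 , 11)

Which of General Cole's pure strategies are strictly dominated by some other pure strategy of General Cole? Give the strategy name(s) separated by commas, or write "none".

Nothing dominates Left: Center at S1 (6>4); Right at S1 (6>2).
Center: no other strategy beats it everywhere (Left at S3 (9=9); Right at S1 (4>2)).
Nothing dominates Right: Left at S4 (11>3); Center at S2 (11>1).

none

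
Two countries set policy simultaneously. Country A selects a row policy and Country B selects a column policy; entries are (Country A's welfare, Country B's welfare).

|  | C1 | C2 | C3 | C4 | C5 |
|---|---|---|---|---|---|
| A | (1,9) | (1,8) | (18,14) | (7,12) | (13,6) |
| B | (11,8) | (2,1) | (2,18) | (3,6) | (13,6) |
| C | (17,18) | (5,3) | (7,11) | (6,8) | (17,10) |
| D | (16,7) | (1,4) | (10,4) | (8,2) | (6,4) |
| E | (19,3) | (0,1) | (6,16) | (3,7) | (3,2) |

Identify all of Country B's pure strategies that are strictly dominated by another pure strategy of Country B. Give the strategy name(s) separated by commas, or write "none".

C2, C4, C5

C1 is not dominated — it holds its own against C2 at A (9>8); C3 at C (18>11); C4 at B (8>6); C5 at A (9>6).
C2 is strictly dominated by C1 (A: 9>8, B: 8>1, C: 18>3, D: 7>4, E: 3>1).
C3: no other strategy beats it everywhere (C1 at A (14>9); C2 at A (14>8); C4 at A (14>12); C5 at A (14>6)).
C3 strictly dominates C4 — A: 14>12, B: 18>6, C: 11>8, D: 4>2, E: 16>7.
C5 is strictly dominated by C1 (A: 9>6, B: 8>6, C: 18>10, D: 7>4, E: 3>2).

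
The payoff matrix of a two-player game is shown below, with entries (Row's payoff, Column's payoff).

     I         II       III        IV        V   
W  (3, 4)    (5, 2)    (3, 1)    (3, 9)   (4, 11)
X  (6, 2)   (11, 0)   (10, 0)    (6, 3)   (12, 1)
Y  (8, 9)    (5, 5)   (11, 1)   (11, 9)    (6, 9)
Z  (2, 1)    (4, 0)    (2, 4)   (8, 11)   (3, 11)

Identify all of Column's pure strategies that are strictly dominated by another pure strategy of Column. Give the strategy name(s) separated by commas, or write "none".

I: no other strategy beats it everywhere (II at W (4>2); III at W (4>1); IV at Y (9=9); V at X (2>1)).
I strictly dominates II — W: 4>2, X: 2>0, Y: 9>5, Z: 1>0.
III is strictly dominated by IV (W: 9>1, X: 3>0, Y: 9>1, Z: 11>4).
IV is not dominated — it holds its own against I at W (9>4); II at W (9>2); III at W (9>1); V at X (3>1).
V is not dominated — it holds its own against I at W (11>4); II at W (11>2); III at W (11>1); IV at W (11>9).

II, III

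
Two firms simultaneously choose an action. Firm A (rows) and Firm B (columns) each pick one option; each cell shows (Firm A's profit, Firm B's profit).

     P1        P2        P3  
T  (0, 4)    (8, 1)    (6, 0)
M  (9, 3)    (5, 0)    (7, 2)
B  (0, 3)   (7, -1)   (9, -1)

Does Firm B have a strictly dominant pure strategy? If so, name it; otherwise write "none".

P1

P1 vs P2: T: 4>1, M: 3>0, B: 3>-1.
P1 vs P3: T: 4>0, M: 3>2, B: 3>-1.
P1 strictly beats every other strategy against every opponent action, so it is strictly dominant.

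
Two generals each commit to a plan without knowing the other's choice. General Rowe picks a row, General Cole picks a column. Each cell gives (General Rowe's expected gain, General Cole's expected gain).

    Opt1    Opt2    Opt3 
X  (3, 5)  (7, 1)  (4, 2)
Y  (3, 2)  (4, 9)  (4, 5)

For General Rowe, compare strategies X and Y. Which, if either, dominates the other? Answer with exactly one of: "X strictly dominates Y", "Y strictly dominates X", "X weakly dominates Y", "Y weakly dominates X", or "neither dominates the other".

X weakly dominates Y

Compare X to Y across each opponent action: Opt1: 3=3, Opt2: 7>4, Opt3: 4=4.
X is at least as good everywhere and strictly better somewhere (tied only at Opt1, Opt3), so X weakly but not strictly dominates Y.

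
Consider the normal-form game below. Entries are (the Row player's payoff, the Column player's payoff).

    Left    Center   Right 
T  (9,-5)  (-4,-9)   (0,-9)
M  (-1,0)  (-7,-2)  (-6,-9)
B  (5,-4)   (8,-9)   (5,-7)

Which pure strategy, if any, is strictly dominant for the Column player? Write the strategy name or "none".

Left vs Center: T: -5>-9, M: 0>-2, B: -4>-9.
Left vs Right: T: -5>-9, M: 0>-9, B: -4>-7.
Left strictly beats every other strategy against every opponent action, so it is strictly dominant.

Left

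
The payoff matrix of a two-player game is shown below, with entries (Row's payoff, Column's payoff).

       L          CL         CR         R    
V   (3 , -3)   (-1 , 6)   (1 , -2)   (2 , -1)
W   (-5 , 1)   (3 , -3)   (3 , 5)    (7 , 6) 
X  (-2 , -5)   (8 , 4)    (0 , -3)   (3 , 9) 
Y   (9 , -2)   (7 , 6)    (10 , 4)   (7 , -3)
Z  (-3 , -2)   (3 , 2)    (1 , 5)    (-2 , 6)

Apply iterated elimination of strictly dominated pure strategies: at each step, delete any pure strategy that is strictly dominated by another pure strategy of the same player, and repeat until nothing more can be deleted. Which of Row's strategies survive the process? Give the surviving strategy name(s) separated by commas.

Row's strategy V is strictly dominated by Y (L: 9>3, CL: 7>-1, CR: 10>1, R: 7>2) and is removed.
Row's strategy Z is strictly dominated by Y (L: 9>-3, CL: 7>3, CR: 10>1, R: 7>-2) and is removed.
Column L is eliminated: CR beats it against every remaining row (W: 5>1, X: -3>-5, Y: 4>-2).
Among the remaining strategies, none is strictly dominated by another pure strategy of the same player, so the elimination stops.
Surviving strategies — Row: {W, X, Y}; Column: {CL, CR, R}.

W, X, Y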